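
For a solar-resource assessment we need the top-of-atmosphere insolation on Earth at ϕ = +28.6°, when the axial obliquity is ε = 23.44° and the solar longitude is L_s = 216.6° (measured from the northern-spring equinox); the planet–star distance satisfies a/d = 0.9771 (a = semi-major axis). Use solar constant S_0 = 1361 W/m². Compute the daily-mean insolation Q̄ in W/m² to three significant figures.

Q̄ ≈ 282 W/m²

Solar declination: sin δ = sin ε · sin L_s = sin 23.44° × sin 216.6° = -0.23717, so δ = -13.720°.
cos h₀ = −tan(+28.6°) tan(-13.720°) = 0.1331, h₀ = 1.4373 rad.
Bracket: h₀ sin ϕ sin δ + cos ϕ cos δ sin h₀ = 1.4373×0.47869×-0.23717 + 0.87798×0.97147×0.99110 = -0.163178 + 0.845340 = 0.682162.
Inverse-square distance factor (a/d)² = 0.9771² = 0.954724.
Q̄ = (S_0/π) × 0.954724 × [bracket] = (1361/π) × 0.954724 × 0.682162 = 282.1 W/m².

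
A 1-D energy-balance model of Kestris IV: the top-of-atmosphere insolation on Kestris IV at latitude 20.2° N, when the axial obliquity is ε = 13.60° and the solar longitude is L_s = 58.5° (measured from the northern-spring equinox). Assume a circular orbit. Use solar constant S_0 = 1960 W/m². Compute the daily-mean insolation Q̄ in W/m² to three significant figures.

Solar declination: sin δ = sin ε · sin L_s = sin 13.60° × sin 58.5° = 0.20049, so δ = +11.566°.
cos h₀ = −tan(+20.2°) tan(+11.566°) = -0.0753, h₀ = 1.6462 rad.
Bracket: h₀ sin ϕ sin δ + cos ϕ cos δ sin h₀ = 1.6462×0.34530×0.20049 + 0.93849×0.97970×0.99716 = 0.113965 + 0.916827 = 1.030792.
Q̄ = (S_0/π) × [bracket] = (1960/π) × 1.030792 = 643.1 W/m².

Q̄ ≈ 643 W/m²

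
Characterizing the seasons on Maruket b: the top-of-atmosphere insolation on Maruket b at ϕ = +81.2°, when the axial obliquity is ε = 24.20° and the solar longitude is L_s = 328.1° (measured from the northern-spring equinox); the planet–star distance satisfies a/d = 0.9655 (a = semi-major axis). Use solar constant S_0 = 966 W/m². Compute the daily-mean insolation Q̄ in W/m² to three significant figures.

Solar declination: sin δ = sin ε · sin L_s = sin 24.20° × sin 328.1° = -0.21662, so δ = -12.511°.
cos h₀ = −tan(+81.2°) tan(-12.511°) = 1.4333 ≥ 1 ⇒ polar night, h₀ = 0 and Q̄ = 0.
Inverse-square distance factor (a/d)² = 0.9655² = 0.932190.

Q̄ ≈ 0.00 W/m²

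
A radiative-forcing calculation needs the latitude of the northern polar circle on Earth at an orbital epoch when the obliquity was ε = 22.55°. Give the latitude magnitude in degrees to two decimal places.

The polar circle is the lowest latitude that experiences at least one full rotation of continuous daylight at the northern-summer solstice; it lies at |ϕ| = 90° − ε = 90° − 22.55° = 67.45°.

67.45°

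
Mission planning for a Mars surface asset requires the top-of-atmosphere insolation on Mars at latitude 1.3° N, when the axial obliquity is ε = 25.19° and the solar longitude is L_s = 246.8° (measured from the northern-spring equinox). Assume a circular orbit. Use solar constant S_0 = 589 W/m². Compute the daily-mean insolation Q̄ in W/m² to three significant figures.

Q̄ ≈ 170 W/m²

Solar declination: sin δ = sin ε · sin L_s = sin 25.19° × sin 246.8° = -0.39120, so δ = -23.029°.
cos h₀ = −tan(+1.3°) tan(-23.029°) = 0.0096, h₀ = 1.5611 rad.
Bracket: h₀ sin ϕ sin δ + cos ϕ cos δ sin h₀ = 1.5611×0.02269×-0.39120 + 0.99974×0.92030×0.99995 = -0.013857 + 0.920015 = 0.906158.
Q̄ = (S_0/π) × [bracket] = (589/π) × 0.906158 = 169.9 W/m².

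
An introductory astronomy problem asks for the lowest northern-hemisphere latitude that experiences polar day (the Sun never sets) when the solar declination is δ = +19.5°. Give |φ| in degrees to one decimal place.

Polar day requires cos H₀ = −tan φ tan δ ≤ −1, i.e. tan φ tan δ ≥ 1.
The boundary is |tan φ| · |tan δ| = 1, so |φ| = 90° − |δ| = 90° − 19.5° = 70.5° in the northern hemisphere.

|φ| = 70.5°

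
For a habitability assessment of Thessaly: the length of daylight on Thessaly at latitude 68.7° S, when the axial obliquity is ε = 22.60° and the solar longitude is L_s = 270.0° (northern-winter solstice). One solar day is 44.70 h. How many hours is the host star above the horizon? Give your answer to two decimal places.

44.70 h

Solar declination: sin δ = sin ε · sin L_s = sin 22.60° × sin 270.0° = -0.38430, so δ = -22.600°.
Sunrise equation: cos h₀ = −tan ϕ · tan δ = -1.0677 ≤ −1, so the host star never sets (polar day) and h₀ = π.
Daylight = 2h₀/(2π) × 44.70 h = (3.1416/π) × 44.70 = 44.70 h.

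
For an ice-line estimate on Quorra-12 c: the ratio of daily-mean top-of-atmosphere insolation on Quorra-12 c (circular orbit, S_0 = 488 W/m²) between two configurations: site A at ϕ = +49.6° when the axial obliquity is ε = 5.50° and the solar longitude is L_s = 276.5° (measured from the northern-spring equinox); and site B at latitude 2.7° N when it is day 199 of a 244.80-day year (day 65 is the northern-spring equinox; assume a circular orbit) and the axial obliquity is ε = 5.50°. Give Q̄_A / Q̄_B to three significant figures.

— Configuration A (ϕ=+49.6°):
Solar declination: sin δ = sin ε · sin L_s = sin 5.50° × sin 276.5° = -0.09523, so δ = -5.465°.
cos h₀ = −tan(+49.6°) tan(-5.465°) = 0.1124, h₀ = 1.4582 rad.
Bracket: h₀ sin ϕ sin δ + cos ϕ cos δ sin h₀ = 1.4582×0.76154×-0.09523 + 0.64812×0.99546×0.99366 = -0.105751 + 0.641087 = 0.535336.
Q̄ = (S_0/π) × [bracket] = (488/π) × 0.535336 = 83.157 W/m².
— Configuration B (ϕ=+2.7°):
Solar longitude: L_s = 360° × (199 − 65)/244.80 = 197.059°.
sin δ = sin 5.50° × sin 197.059° = -0.02812, so δ = -1.611°.
cos h₀ = −tan(+2.7°) tan(-1.611°) = 0.0013, h₀ = 1.5695 rad.
Bracket: h₀ sin ϕ sin δ + cos ϕ cos δ sin h₀ = 1.5695×0.04711×-0.02812 + 0.99889×0.99960×1.00000 = -0.002079 + 0.998490 = 0.996411.
Q̄ = (S_0/π) × [bracket] = (488/π) × 0.996411 = 154.78 W/m².
Ratio Q̄_A / Q̄_B = 83.157 / 154.78 = 0.5373.

Q̄_A / Q̄_B ≈ 0.537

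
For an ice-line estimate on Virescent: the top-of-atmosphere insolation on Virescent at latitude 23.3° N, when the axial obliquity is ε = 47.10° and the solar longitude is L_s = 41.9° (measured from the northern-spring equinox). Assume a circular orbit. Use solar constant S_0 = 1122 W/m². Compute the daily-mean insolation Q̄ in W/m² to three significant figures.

Q̄ ≈ 403 W/m²

Solar declination: sin δ = sin ε · sin L_s = sin 47.10° × sin 41.9° = 0.48922, so δ = +29.289°.
cos h₀ = −tan(+23.3°) tan(+29.289°) = -0.2416, h₀ = 1.8148 rad.
Bracket: h₀ sin ϕ sin δ + cos ϕ cos δ sin h₀ = 1.8148×0.39555×0.48922 + 0.91845×0.87216×0.97038 = 0.351184 + 0.777309 = 1.128493.
Q̄ = (S_0/π) × [bracket] = (1122/π) × 1.128493 = 403.0 W/m².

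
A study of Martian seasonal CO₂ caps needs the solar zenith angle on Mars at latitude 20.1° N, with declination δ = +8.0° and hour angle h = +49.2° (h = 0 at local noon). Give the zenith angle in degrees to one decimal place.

cos θ_z = sin φ sin δ + cos φ cos δ cos h = 0.047828 + 0.607652 = 0.655480.
θ_z = arccos(0.655480) = 49.0°.

θ_z = 49.0°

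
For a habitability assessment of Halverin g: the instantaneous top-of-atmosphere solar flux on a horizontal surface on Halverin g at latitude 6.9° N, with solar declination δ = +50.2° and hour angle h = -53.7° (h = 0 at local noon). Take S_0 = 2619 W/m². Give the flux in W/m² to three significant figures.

1.23e+03 W/m²

cos θ_z = sin ϕ sin δ + cos ϕ cos δ cos h = 0.092299 + 0.376209 = 0.468508.
Flux = S_0 · cos θ_z = 2619 × 0.468508 = 1227 W/m².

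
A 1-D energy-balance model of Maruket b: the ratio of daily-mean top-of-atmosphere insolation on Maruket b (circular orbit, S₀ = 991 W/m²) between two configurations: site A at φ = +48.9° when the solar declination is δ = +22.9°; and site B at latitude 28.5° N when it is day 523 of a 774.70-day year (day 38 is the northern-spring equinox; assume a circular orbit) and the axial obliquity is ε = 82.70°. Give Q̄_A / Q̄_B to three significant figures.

— Configuration A (φ=+48.9°):
cos H₀ = −tan(+48.9°) tan(+22.900°) = -0.4842, H₀ = 2.0763 rad.
Bracket: H₀ sin φ sin δ + cos φ cos δ sin H₀ = 2.0763×0.75356×0.38912 + 0.65738×0.92119×0.87494 = 0.608824 + 0.529839 = 1.138663.
Q̄ = (S₀/π) × [bracket] = (991/π) × 1.138663 = 359.19 W/m².
— Configuration B (φ=+28.5°):
Solar longitude: λ_s = 360° × (523 − 38)/774.70 = 225.378°.
sin δ = sin 82.70° × sin 225.378° = -0.70598, so δ = -44.909°.
cos H₀ = −tan(+28.5°) tan(-44.909°) = 0.5412, H₀ = 0.9989 rad.
Bracket: H₀ sin φ sin δ + cos φ cos δ sin H₀ = 0.9989×0.47716×-0.70598 + 0.87882×0.70823×0.84087 = -0.336495 + 0.523363 = 0.186868.
Q̄ = (S₀/π) × [bracket] = (991/π) × 0.186868 = 58.947 W/m².
Ratio Q̄_A / Q̄_B = 359.19 / 58.947 = 6.093.

Q̄_A / Q̄_B ≈ 6.09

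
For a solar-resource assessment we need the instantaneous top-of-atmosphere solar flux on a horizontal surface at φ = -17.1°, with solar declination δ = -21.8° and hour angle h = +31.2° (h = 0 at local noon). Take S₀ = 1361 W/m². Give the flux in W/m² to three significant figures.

cos θ_z = sin φ sin δ + cos φ cos δ cos h = 0.109197 + 0.759085 = 0.868282.
Flux = S₀ · cos θ_z = 1361 × 0.868282 = 1182 W/m².

1.18e+03 W/m²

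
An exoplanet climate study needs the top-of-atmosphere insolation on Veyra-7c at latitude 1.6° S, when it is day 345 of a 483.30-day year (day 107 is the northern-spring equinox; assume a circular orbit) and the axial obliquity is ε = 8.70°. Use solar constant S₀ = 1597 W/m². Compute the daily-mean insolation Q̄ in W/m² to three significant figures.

Solar longitude: λ_s = 360° × (345 − 107)/483.30 = 177.281°.
sin δ = sin 8.70° × sin 177.281° = 0.00717, so δ = +0.411°.
cos H₀ = −tan(-1.6°) tan(+0.411°) = 0.0002, H₀ = 1.5706 rad.
Bracket: H₀ sin φ sin δ + cos φ cos δ sin H₀ = 1.5706×-0.02792×0.00717 + 0.99961×0.99997×1.00000 = -0.000314 + 0.999580 = 0.999266.
Q̄ = (S₀/π) × [bracket] = (1597/π) × 0.999266 = 508.0 W/m².

Q̄ ≈ 508 W/m²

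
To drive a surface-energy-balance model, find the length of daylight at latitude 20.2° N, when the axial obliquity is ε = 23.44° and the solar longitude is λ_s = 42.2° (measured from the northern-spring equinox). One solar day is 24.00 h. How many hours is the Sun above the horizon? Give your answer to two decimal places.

12.78 h

Solar declination: sin δ = sin ε · sin λ_s = sin 23.44° × sin 42.2° = 0.26720, so δ = +15.498°.
cos H₀ = −tan φ · tan δ = −tan(+20.2°) × tan(+15.498°) = -0.1020, so H₀ = 1.6730 rad = 95.86°.
Daylight = 2H₀/(2π) × 24.00 h = (1.6730/π) × 24.00 = 12.78 h.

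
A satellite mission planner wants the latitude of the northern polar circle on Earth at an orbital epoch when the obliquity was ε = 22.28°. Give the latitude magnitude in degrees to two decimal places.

The polar circle is the lowest latitude that experiences at least one full rotation of continuous daylight at the northern-summer solstice; it lies at |ϕ| = 90° − ε = 90° − 22.28° = 67.72°.

67.72°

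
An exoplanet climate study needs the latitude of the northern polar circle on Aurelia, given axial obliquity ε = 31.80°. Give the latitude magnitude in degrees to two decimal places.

58.20°

The polar circle is the lowest latitude that experiences at least one full rotation of continuous daylight at the northern-summer solstice; it lies at |ϕ| = 90° − ε = 90° − 31.80° = 58.20°.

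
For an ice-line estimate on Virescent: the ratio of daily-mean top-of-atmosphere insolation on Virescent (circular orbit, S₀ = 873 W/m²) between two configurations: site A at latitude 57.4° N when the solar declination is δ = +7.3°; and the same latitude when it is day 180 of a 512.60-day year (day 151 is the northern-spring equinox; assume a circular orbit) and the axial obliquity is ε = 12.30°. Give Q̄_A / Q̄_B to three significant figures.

— Configuration A (φ=+57.4°):
cos H₀ = −tan(+57.4°) tan(+7.300°) = -0.2003, H₀ = 1.7725 rad.
Bracket: H₀ sin φ sin δ + cos φ cos δ sin H₀ = 1.7725×0.84245×0.12706 + 0.53877×0.99189×0.97973 = 0.189731 + 0.523568 = 0.713299.
Q̄ = (S₀/π) × [bracket] = (873/π) × 0.713299 = 198.21 W/m².
— Configuration B (φ=+57.4°):
Solar longitude: λ_s = 360° × (180 − 151)/512.60 = 20.367°.
sin δ = sin 12.30° × sin 20.367° = 0.07414, so δ = +4.252°.
cos H₀ = −tan(+57.4°) tan(+4.252°) = -0.1163, H₀ = 1.6873 rad.
Bracket: H₀ sin φ sin δ + cos φ cos δ sin H₀ = 1.6873×0.84245×0.07414 + 0.53877×0.99725×0.99322 = 0.105387 + 0.533646 = 0.639033.
Q̄ = (S₀/π) × [bracket] = (873/π) × 0.639033 = 177.58 W/m².
Ratio Q̄_A / Q̄_B = 198.21 / 177.58 = 1.116.

Q̄_A / Q̄_B ≈ 1.12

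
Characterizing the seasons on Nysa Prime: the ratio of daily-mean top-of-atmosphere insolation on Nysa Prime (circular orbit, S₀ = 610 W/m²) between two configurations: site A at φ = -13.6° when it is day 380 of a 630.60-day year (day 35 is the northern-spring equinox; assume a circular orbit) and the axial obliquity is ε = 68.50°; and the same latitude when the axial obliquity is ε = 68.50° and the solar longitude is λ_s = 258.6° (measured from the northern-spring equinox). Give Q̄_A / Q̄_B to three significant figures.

— Configuration A (φ=-13.6°):
Solar longitude: λ_s = 360° × (380 − 35)/630.60 = 196.955°.
sin δ = sin 68.50° × sin 196.955° = -0.27133, so δ = -15.744°.
cos H₀ = −tan(-13.6°) tan(-15.744°) = -0.0682, H₀ = 1.6391 rad.
Bracket: H₀ sin φ sin δ + cos φ cos δ sin H₀ = 1.6391×-0.23514×-0.27133 + 0.97196×0.96249×0.99767 = 0.104575 + 0.933322 = 1.037897.
Q̄ = (S₀/π) × [bracket] = (610/π) × 1.037897 = 201.53 W/m².
— Configuration B (φ=-13.6°):
Solar declination: sin δ = sin ε · sin λ_s = sin 68.50° × sin 258.6° = -0.91206, so δ = -65.792°.
cos H₀ = −tan(-13.6°) tan(-65.792°) = -0.5381, H₀ = 2.1390 rad.
Bracket: H₀ sin φ sin δ + cos φ cos δ sin H₀ = 2.1390×-0.23514×-0.91206 + 0.97196×0.41005×0.84288 = 0.458734 + 0.335932 = 0.794666.
Q̄ = (S₀/π) × [bracket] = (610/π) × 0.794666 = 154.30 W/m².
Ratio Q̄_A / Q̄_B = 201.53 / 154.30 = 1.306.

Q̄_A / Q̄_B ≈ 1.31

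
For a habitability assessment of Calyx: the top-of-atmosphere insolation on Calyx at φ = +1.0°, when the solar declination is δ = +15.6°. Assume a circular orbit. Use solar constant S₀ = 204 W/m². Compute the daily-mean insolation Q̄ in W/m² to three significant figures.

cos H₀ = −tan(+1.0°) tan(+15.600°) = -0.0049, H₀ = 1.5757 rad.
Bracket: H₀ sin φ sin δ + cos φ cos δ sin H₀ = 1.5757×0.01745×0.26892 + 0.99985×0.96316×0.99999 = 0.007394 + 0.963006 = 0.970400.
Q̄ = (S₀/π) × [bracket] = (204/π) × 0.970400 = 63.01 W/m².

Q̄ ≈ 63.0 W/m²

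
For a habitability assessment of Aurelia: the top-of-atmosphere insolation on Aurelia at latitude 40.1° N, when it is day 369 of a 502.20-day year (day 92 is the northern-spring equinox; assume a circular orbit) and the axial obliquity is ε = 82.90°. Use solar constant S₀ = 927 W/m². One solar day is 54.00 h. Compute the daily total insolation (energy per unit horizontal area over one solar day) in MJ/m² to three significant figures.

24.9 MJ/m²

Solar longitude: λ_s = 360° × (369 − 92)/502.20 = 198.566°.
sin δ = sin 82.90° × sin 198.566° = -0.31596, so δ = -18.419°.
cos H₀ = −tan(+40.1°) tan(-18.419°) = 0.2804, H₀ = 1.2866 rad.
Bracket: H₀ sin φ sin δ + cos φ cos δ sin H₀ = 1.2866×0.64412×-0.31596 + 0.76492×0.94877×0.95987 = -0.261844 + 0.696609 = 0.434765.
Q̄ = (S₀/π) × [bracket] = (927/π) × 0.434765 = 128.29 W/m².
Daily total = Q̄ × 54.00 h × 3600 s/h = 128.29 × 54.00 × 3600 / 10⁶ = 24.94 MJ/m².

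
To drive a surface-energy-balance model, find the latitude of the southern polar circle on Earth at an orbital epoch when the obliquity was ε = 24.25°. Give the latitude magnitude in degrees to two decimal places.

The polar circle is the lowest latitude that experiences at least one full rotation of continuous darkness at the northern-summer solstice; it lies at |ϕ| = 90° − ε = 90° − 24.25° = 65.75°.

65.75°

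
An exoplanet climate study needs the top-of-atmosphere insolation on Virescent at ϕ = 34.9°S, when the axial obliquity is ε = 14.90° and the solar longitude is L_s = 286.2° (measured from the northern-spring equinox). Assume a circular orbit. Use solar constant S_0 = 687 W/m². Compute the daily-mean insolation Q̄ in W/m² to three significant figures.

Solar declination: sin δ = sin ε · sin L_s = sin 14.90° × sin 286.2° = -0.24692, so δ = -14.296°.
cos h₀ = −tan(-34.9°) tan(-14.296°) = -0.1778, h₀ = 1.7495 rad.
Bracket: h₀ sin ϕ sin δ + cos ϕ cos δ sin h₀ = 1.7495×-0.57215×-0.24692 + 0.82015×0.96904×0.98407 = 0.247161 + 0.782098 = 1.029259.
Q̄ = (S_0/π) × [bracket] = (687/π) × 1.029259 = 225.1 W/m².

Q̄ ≈ 225 W/m²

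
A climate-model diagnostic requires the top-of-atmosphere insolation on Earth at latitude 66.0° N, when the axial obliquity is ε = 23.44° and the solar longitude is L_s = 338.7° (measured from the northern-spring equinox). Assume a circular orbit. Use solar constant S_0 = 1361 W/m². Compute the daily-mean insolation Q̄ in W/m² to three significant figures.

Q̄ ≈ 94.0 W/m²

Solar declination: sin δ = sin ε · sin L_s = sin 23.44° × sin 338.7° = -0.14450, so δ = -8.308°.
cos h₀ = −tan(+66.0°) tan(-8.308°) = 0.3280, h₀ = 1.2366 rad.
Bracket: h₀ sin ϕ sin δ + cos ϕ cos δ sin h₀ = 1.2366×0.91355×-0.14450 + 0.40674×0.98951×0.94468 = -0.163241 + 0.380208 = 0.216967.
Q̄ = (S_0/π) × [bracket] = (1361/π) × 0.216967 = 93.99 W/m².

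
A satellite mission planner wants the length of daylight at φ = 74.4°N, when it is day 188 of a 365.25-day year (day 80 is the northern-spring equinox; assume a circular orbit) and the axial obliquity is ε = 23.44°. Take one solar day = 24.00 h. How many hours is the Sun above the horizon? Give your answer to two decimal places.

Solar longitude: λ_s = 360° × (188 − 80)/365.25 = 106.448°.
sin δ = sin 23.44° × sin 106.448° = 0.38151, so δ = +22.427°.
Sunrise equation: cos H₀ = −tan φ · tan δ = -1.4782 ≤ −1, so the Sun never sets (polar day) and H₀ = π.
Daylight = 2H₀/(2π) × 24.00 h = (3.1416/π) × 24.00 = 24.00 h.

24.00 h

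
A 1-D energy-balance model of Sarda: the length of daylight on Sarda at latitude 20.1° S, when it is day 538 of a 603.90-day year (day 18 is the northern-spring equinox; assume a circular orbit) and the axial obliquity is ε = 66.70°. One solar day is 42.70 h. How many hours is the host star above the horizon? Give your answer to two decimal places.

Solar longitude: L_s = 360° × (538 − 18)/603.90 = 309.985°.
sin δ = sin 66.70° × sin 309.985° = -0.70372, so δ = -44.727°.
cos h₀ = −tan ϕ · tan δ = −tan(-20.1°) × tan(-44.727°) = -0.3625, so h₀ = 1.9417 rad = 111.25°.
Daylight = 2h₀/(2π) × 42.70 h = (1.9417/π) × 42.70 = 26.39 h.

26.39 h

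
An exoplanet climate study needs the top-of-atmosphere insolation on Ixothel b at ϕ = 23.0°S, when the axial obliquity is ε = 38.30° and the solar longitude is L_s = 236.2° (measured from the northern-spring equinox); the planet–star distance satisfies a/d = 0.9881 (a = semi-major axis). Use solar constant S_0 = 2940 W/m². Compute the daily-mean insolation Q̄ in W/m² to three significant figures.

Q̄ ≈ 1.03e+03 W/m²

Solar declination: sin δ = sin ε · sin L_s = sin 38.30° × sin 236.2° = -0.51503, so δ = -30.999°.
cos h₀ = −tan(-23.0°) tan(-30.999°) = -0.2550, h₀ = 1.8287 rad.
Bracket: h₀ sin ϕ sin δ + cos ϕ cos δ sin h₀ = 1.8287×-0.39073×-0.51503 + 0.92050×0.85717×0.96693 = 0.368003 + 0.762932 = 1.130935.
Inverse-square distance factor (a/d)² = 0.9881² = 0.976342.
Q̄ = (S_0/π) × 0.976342 × [bracket] = (2940/π) × 0.976342 × 1.130935 = 1033 W/m².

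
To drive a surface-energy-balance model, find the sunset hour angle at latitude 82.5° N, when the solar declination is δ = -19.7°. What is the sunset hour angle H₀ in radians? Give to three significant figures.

cos H₀ = −tan φ · tan δ = 2.7197 ≥ 1, so the Sun never rises (polar night) and H₀ = 0.

H₀ = 0.00 rad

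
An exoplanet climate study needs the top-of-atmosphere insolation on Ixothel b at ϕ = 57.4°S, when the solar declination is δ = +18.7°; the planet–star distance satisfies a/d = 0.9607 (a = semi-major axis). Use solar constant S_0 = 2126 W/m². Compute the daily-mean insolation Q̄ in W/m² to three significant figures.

cos h₀ = −tan(-57.4°) tan(+18.700°) = 0.5293, h₀ = 1.0131 rad.
Bracket: h₀ sin ϕ sin δ + cos ϕ cos δ sin h₀ = 1.0131×-0.84245×0.32061 + 0.53877×0.94721×0.84845 = -0.273636 + 0.432988 = 0.159352.
Inverse-square distance factor (a/d)² = 0.9607² = 0.922944.
Q̄ = (S_0/π) × 0.922944 × [bracket] = (2126/π) × 0.922944 × 0.159352 = 99.53 W/m².

Q̄ ≈ 99.5 W/m²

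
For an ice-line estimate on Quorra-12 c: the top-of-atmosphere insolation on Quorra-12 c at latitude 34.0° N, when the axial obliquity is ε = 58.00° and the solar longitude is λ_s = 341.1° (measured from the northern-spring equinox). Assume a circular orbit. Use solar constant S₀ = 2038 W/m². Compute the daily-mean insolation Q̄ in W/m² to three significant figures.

Q̄ ≈ 370 W/m²

Solar declination: sin δ = sin ε · sin λ_s = sin 58.00° × sin 341.1° = -0.27470, so δ = -15.944°.
cos H₀ = −tan(+34.0°) tan(-15.944°) = 0.1927, H₀ = 1.3769 rad.
Bracket: H₀ sin φ sin δ + cos φ cos δ sin H₀ = 1.3769×0.55919×-0.27470 + 0.82904×0.96153×0.98126 = -0.211505 + 0.782208 = 0.570703.
Q̄ = (S₀/π) × [bracket] = (2038/π) × 0.570703 = 370.2 W/m².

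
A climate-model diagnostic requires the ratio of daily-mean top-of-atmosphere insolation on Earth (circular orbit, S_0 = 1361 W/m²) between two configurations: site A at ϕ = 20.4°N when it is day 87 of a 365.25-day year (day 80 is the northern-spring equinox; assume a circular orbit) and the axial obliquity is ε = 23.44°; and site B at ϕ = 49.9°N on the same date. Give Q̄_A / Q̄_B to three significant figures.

— Configuration A (ϕ=+20.4°):
Solar longitude: L_s = 360° × (87 − 80)/365.25 = 6.899°.
sin δ = sin 23.44° × sin 6.899° = 0.04778, so δ = +2.739°.
cos h₀ = −tan(+20.4°) tan(+2.739°) = -0.0178, h₀ = 1.5886 rad.
Bracket: h₀ sin ϕ sin δ + cos ϕ cos δ sin h₀ = 1.5886×0.34857×0.04778 + 0.93728×0.99886×0.99984 = 0.026458 + 0.936062 = 0.962520.
Q̄ = (S_0/π) × [bracket] = (1361/π) × 0.962520 = 416.98 W/m².
— Configuration B (ϕ=+49.9°):
cos h₀ = −tan(+49.9°) tan(+2.739°) = -0.0568, h₀ = 1.6276 rad.
Bracket: h₀ sin ϕ sin δ + cos ϕ cos δ sin h₀ = 1.6276×0.76492×0.04778 + 0.64412×0.99886×0.99838 = 0.059485 + 0.642343 = 0.701828.
Q̄ = (S_0/π) × [bracket] = (1361/π) × 0.701828 = 304.05 W/m².
Ratio Q̄_A / Q̄_B = 416.98 / 304.05 = 1.371.

Q̄_A / Q̄_B ≈ 1.37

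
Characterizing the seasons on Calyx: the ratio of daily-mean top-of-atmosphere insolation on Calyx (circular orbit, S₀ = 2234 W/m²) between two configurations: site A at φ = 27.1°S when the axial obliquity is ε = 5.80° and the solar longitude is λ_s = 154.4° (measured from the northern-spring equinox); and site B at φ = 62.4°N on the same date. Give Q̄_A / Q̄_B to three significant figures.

Q̄_A / Q̄_B ≈ 1.63

— Configuration A (φ=-27.1°):
Solar declination: sin δ = sin ε · sin λ_s = sin 5.80° × sin 154.4° = 0.04366, so δ = +2.503°.
cos H₀ = −tan(-27.1°) tan(+2.503°) = 0.0224, H₀ = 1.5484 rad.
Bracket: H₀ sin φ sin δ + cos φ cos δ sin H₀ = 1.5484×-0.45554×0.04366 + 0.89021×0.99905×0.99975 = -0.030796 + 0.889142 = 0.858346.
Q̄ = (S₀/π) × [bracket] = (2234/π) × 0.858346 = 610.37 W/m².
— Configuration B (φ=+62.4°):
cos H₀ = −tan(+62.4°) tan(+2.503°) = -0.0836, H₀ = 1.6545 rad.
Bracket: H₀ sin φ sin δ + cos φ cos δ sin H₀ = 1.6545×0.88620×0.04366 + 0.46330×0.99905×0.99650 = 0.064015 + 0.461240 = 0.525255.
Q̄ = (S₀/π) × [bracket] = (2234/π) × 0.525255 = 373.51 W/m².
Ratio Q̄_A / Q̄_B = 610.37 / 373.51 = 1.634.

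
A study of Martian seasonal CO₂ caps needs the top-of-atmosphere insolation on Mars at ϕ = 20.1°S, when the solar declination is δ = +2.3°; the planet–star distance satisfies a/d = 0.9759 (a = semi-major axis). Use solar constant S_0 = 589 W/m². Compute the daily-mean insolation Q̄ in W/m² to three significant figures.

cos h₀ = −tan(-20.1°) tan(+2.300°) = 0.0147, h₀ = 1.5561 rad.
Bracket: h₀ sin ϕ sin δ + cos ϕ cos δ sin h₀ = 1.5561×-0.34366×0.04013 + 0.93909×0.99919×0.99989 = -0.021460 + 0.938226 = 0.916766.
Inverse-square distance factor (a/d)² = 0.9759² = 0.952381.
Q̄ = (S_0/π) × 0.952381 × [bracket] = (589/π) × 0.952381 × 0.916766 = 163.7 W/m².

Q̄ ≈ 164 W/m²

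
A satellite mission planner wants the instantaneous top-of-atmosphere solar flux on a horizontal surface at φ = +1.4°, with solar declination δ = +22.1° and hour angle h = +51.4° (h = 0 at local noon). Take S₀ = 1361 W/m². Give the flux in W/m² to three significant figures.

799 W/m²

cos θ_z = sin φ sin δ + cos φ cos δ cos h = 0.009192 + 0.577870 = 0.587062.
Flux = S₀ · cos θ_z = 1361 × 0.587062 = 799.0 W/m².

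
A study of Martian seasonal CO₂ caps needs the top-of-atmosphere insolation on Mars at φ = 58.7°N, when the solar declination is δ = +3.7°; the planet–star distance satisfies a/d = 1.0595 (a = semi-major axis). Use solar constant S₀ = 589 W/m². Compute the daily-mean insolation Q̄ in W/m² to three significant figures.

cos H₀ = −tan(+58.7°) tan(+3.700°) = -0.1064, H₀ = 1.6774 rad.
Bracket: H₀ sin φ sin δ + cos φ cos δ sin H₀ = 1.6774×0.85446×0.06453 + 0.51952×0.99792×0.99433 = 0.092489 + 0.515500 = 0.607989.
Inverse-square distance factor (a/d)² = 1.0595² = 1.122540.
Q̄ = (S₀/π) × 1.122540 × [bracket] = (589/π) × 1.122540 × 0.607989 = 128.0 W/m².

Q̄ ≈ 128 W/m²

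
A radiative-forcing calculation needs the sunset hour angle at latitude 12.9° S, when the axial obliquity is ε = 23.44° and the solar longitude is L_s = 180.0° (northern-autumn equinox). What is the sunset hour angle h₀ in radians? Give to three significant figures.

Solar declination: sin δ = sin ε · sin L_s = sin 23.44° × sin 180.0° = 0.00000, so δ = +0.000°.
cos h₀ = −tan ϕ · tan δ = −tan(-12.9°) × tan(+0.000°) = 0.0000, so h₀ = 1.5708 rad = 90.00°.

h₀ = 1.57 rad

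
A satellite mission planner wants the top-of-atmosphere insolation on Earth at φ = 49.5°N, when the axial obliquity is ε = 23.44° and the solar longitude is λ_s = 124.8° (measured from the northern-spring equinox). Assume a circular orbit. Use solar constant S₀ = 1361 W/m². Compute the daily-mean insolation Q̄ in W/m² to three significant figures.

Solar declination: sin δ = sin ε · sin λ_s = sin 23.44° × sin 124.8° = 0.32664, so δ = +19.065°.
cos H₀ = −tan(+49.5°) tan(+19.065°) = -0.4046, H₀ = 1.9874 rad.
Bracket: H₀ sin φ sin δ + cos φ cos δ sin H₀ = 1.9874×0.76041×0.32664 + 0.64945×0.94515×0.91447 = 0.493631 + 0.561327 = 1.054958.
Q̄ = (S₀/π) × [bracket] = (1361/π) × 1.054958 = 457.0 W/m².

Q̄ ≈ 457 W/m²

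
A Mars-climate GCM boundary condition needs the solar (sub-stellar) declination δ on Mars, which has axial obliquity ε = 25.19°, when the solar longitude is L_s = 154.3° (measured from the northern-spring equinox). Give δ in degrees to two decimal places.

δ = +10.64°

sin δ = sin ε · sin L_s = sin 25.19° × sin 154.3° = 0.184575.
δ = arcsin(0.184575) = +10.64°.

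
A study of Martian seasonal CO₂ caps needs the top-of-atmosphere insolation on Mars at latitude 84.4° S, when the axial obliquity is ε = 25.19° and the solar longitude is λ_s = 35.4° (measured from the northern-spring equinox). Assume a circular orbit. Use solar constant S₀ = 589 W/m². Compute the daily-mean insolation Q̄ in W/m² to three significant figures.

Q̄ ≈ 0.00 W/m²

Solar declination: sin δ = sin ε · sin λ_s = sin 25.19° × sin 35.4° = 0.24655, so δ = +14.274°.
cos H₀ = −tan(-84.4°) tan(+14.274°) = 2.5947 ≥ 1 ⇒ polar night, H₀ = 0 and Q̄ = 0.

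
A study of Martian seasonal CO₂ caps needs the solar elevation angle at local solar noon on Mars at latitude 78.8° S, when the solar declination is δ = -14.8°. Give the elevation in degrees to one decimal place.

At local noon the hour angle is zero, so the zenith angle equals |φ − δ| = |-78.8° − (-14.800°)| = 64.000°.
Elevation = 90° − 64.000° = 26.0°.

26.0°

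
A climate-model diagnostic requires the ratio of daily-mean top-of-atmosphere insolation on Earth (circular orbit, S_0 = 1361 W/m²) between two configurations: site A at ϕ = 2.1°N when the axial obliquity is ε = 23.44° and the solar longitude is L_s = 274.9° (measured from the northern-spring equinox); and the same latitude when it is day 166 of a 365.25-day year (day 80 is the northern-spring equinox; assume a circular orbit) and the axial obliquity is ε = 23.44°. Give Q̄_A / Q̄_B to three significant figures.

— Configuration A (ϕ=+2.1°):
Solar declination: sin δ = sin ε · sin L_s = sin 23.44° × sin 274.9° = -0.39633, so δ = -23.349°.
cos h₀ = −tan(+2.1°) tan(-23.349°) = 0.0158, h₀ = 1.5550 rad.
Bracket: h₀ sin ϕ sin δ + cos ϕ cos δ sin h₀ = 1.5550×0.03664×-0.39633 + 0.99933×0.91811×0.99987 = -0.022581 + 0.917376 = 0.894795.
Q̄ = (S_0/π) × [bracket] = (1361/π) × 0.894795 = 387.64 W/m².
— Configuration B (ϕ=+2.1°):
Solar longitude: L_s = 360° × (166 − 80)/365.25 = 84.764°.
sin δ = sin 23.44° × sin 84.764° = 0.39613, so δ = +23.336°.
cos h₀ = −tan(+2.1°) tan(+23.336°) = -0.0158, h₀ = 1.5866 rad.
Bracket: h₀ sin ϕ sin δ + cos ϕ cos δ sin h₀ = 1.5866×0.03664×0.39613 + 0.99933×0.91820×0.99987 = 0.023028 + 0.917466 = 0.940494.
Q̄ = (S_0/π) × [bracket] = (1361/π) × 0.940494 = 407.44 W/m².
Ratio Q̄_A / Q̄_B = 387.64 / 407.44 = 0.9514.

Q̄_A / Q̄_B ≈ 0.951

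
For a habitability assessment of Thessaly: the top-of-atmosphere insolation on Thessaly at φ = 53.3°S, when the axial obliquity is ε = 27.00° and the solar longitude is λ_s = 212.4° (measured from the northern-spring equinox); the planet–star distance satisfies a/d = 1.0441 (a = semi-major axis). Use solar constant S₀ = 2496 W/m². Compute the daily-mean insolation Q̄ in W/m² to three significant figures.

Solar declination: sin δ = sin ε · sin λ_s = sin 27.00° × sin 212.4° = -0.24326, so δ = -14.079°.
cos H₀ = −tan(-53.3°) tan(-14.079°) = -0.3365, H₀ = 1.9140 rad.
Bracket: H₀ sin φ sin δ + cos φ cos δ sin H₀ = 1.9140×-0.80178×-0.24326 + 0.59763×0.96996×0.94170 = 0.373308 + 0.545882 = 0.919190.
Inverse-square distance factor (a/d)² = 1.0441² = 1.090145.
Q̄ = (S₀/π) × 1.090145 × [bracket] = (2496/π) × 1.090145 × 0.919190 = 796.1 W/m².

Q̄ ≈ 796 W/m²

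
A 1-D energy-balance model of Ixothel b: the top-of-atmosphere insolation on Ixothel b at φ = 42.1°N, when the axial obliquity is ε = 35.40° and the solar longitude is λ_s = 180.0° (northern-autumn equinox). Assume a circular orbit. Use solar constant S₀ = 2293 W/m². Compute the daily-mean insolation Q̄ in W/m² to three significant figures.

Q̄ ≈ 542 W/m²

Solar declination: sin δ = sin ε · sin λ_s = sin 35.40° × sin 180.0° = 0.00000, so δ = +0.000°.
cos H₀ = −tan(+42.1°) tan(+0.000°) = -0.0000, H₀ = 1.5708 rad.
Bracket: H₀ sin φ sin δ + cos φ cos δ sin H₀ = 1.5708×0.67043×0.00000 + 0.74198×1.00000×1.00000 = 0.000000 + 0.741980 = 0.741980.
Q̄ = (S₀/π) × [bracket] = (2293/π) × 0.741980 = 541.6 W/m².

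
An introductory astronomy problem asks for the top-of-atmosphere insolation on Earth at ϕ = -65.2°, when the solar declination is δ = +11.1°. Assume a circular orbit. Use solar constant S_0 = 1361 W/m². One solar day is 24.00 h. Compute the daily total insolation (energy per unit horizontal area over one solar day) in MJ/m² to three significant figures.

6.54 MJ/m²

cos h₀ = −tan(-65.2°) tan(+11.100°) = 0.4246, h₀ = 1.1323 rad.
Bracket: h₀ sin ϕ sin δ + cos ϕ cos δ sin h₀ = 1.1323×-0.90778×0.19252 + 0.41945×0.98129×0.90538 = -0.197887 + 0.372656 = 0.174769.
Q̄ = (S_0/π) × [bracket] = (1361/π) × 0.174769 = 75.713 W/m².
Daily total = Q̄ × 24.00 h × 3600 s/h = 75.713 × 24.00 × 3600 / 10⁶ = 6.542 MJ/m².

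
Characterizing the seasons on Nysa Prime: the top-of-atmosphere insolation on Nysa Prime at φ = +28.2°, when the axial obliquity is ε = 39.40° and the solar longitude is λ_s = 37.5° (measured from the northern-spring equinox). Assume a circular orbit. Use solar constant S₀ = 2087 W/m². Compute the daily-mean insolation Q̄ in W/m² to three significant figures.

Solar declination: sin δ = sin ε · sin λ_s = sin 39.40° × sin 37.5° = 0.38640, so δ = +22.731°.
cos H₀ = −tan(+28.2°) tan(+22.731°) = -0.2246, H₀ = 1.7974 rad.
Bracket: H₀ sin φ sin δ + cos φ cos δ sin H₀ = 1.7974×0.47255×0.38640 + 0.88130×0.92233×0.97444 = 0.328193 + 0.792073 = 1.120266.
Q̄ = (S₀/π) × [bracket] = (2087/π) × 1.120266 = 744.2 W/m².

Q̄ ≈ 744 W/m²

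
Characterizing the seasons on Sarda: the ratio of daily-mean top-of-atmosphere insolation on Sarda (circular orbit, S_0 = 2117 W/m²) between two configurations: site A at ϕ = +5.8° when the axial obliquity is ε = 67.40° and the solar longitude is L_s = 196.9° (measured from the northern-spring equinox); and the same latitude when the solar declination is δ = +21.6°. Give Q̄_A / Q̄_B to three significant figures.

Q̄_A / Q̄_B ≈ 0.931

— Configuration A (ϕ=+5.8°):
Solar declination: sin δ = sin ε · sin L_s = sin 67.40° × sin 196.9° = -0.26838, so δ = -15.568°.
cos h₀ = −tan(+5.8°) tan(-15.568°) = 0.0283, h₀ = 1.5425 rad.
Bracket: h₀ sin ϕ sin δ + cos ϕ cos δ sin h₀ = 1.5425×0.10106×-0.26838 + 0.99488×0.96331×0.99960 = -0.041836 + 0.957995 = 0.916159.
Q̄ = (S_0/π) × [bracket] = (2117/π) × 0.916159 = 617.36 W/m².
— Configuration B (ϕ=+5.8°):
cos h₀ = −tan(+5.8°) tan(+21.600°) = -0.0402, h₀ = 1.6110 rad.
Bracket: h₀ sin ϕ sin δ + cos ϕ cos δ sin h₀ = 1.6110×0.10106×0.36812 + 0.99488×0.92978×0.99919 = 0.059933 + 0.924270 = 0.984203.
Q̄ = (S_0/π) × [bracket] = (2117/π) × 0.984203 = 663.22 W/m².
Ratio Q̄_A / Q̄_B = 617.36 / 663.22 = 0.9309.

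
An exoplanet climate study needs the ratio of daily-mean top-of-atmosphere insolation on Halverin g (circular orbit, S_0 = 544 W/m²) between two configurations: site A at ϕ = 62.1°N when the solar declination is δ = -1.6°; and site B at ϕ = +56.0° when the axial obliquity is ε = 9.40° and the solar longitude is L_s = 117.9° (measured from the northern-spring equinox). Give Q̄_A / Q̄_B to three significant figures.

Q̄_A / Q̄_B ≈ 0.570

— Configuration A (ϕ=+62.1°):
cos h₀ = −tan(+62.1°) tan(-1.600°) = 0.0528, h₀ = 1.5180 rad.
Bracket: h₀ sin ϕ sin δ + cos ϕ cos δ sin h₀ = 1.5180×0.88377×-0.02792 + 0.46793×0.99961×0.99861 = -0.037456 + 0.467097 = 0.429641.
Q̄ = (S_0/π) × [bracket] = (544/π) × 0.429641 = 74.397 W/m².
— Configuration B (ϕ=+56.0°):
Solar declination: sin δ = sin ε · sin L_s = sin 9.40° × sin 117.9° = 0.14434, so δ = +8.299°.
cos h₀ = −tan(+56.0°) tan(+8.299°) = -0.2163, h₀ = 1.7888 rad.
Bracket: h₀ sin ϕ sin δ + cos ϕ cos δ sin h₀ = 1.7888×0.82904×0.14434 + 0.55919×0.98953×0.97634 = 0.214054 + 0.540243 = 0.754297.
Q̄ = (S_0/π) × [bracket] = (544/π) × 0.754297 = 130.61 W/m².
Ratio Q̄_A / Q̄_B = 74.397 / 130.61 = 0.5696.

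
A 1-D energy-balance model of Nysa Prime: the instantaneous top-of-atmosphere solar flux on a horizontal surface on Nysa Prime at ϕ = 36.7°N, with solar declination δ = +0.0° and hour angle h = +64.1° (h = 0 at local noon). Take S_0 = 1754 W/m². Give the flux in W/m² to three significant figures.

cos θ_z = sin ϕ sin δ + cos ϕ cos δ cos h = 0.000000 + 0.350217 = 0.350217.
Flux = S_0 · cos θ_z = 1754 × 0.350217 = 614.3 W/m².

614 W/m²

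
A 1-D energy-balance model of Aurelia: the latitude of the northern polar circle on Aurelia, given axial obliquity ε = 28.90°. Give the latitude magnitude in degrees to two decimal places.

61.10°

The polar circle is the lowest latitude that experiences at least one full rotation of continuous daylight at the northern-summer solstice; it lies at |φ| = 90° − ε = 90° − 28.90° = 61.10°.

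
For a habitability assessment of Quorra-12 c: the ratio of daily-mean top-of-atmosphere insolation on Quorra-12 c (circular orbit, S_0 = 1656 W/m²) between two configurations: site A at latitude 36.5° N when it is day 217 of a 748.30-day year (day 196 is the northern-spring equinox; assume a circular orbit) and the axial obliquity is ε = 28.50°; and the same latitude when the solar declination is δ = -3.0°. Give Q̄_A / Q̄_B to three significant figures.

— Configuration A (ϕ=+36.5°):
Solar longitude: L_s = 360° × (217 − 196)/748.30 = 10.103°.
sin δ = sin 28.50° × sin 10.103° = 0.08370, so δ = +4.801°.
cos h₀ = −tan(+36.5°) tan(+4.801°) = -0.0622, h₀ = 1.6330 rad.
Bracket: h₀ sin ϕ sin δ + cos ϕ cos δ sin h₀ = 1.6330×0.59482×0.08370 + 0.80386×0.99649×0.99807 = 0.081301 + 0.799492 = 0.880793.
Q̄ = (S_0/π) × [bracket] = (1656/π) × 0.880793 = 464.28 W/m².
— Configuration B (ϕ=+36.5°):
cos h₀ = −tan(+36.5°) tan(-3.000°) = 0.0388, h₀ = 1.5320 rad.
Bracket: h₀ sin ϕ sin δ + cos ϕ cos δ sin h₀ = 1.5320×0.59482×-0.05234 + 0.80386×0.99863×0.99925 = -0.047696 + 0.802157 = 0.754461.
Q̄ = (S_0/π) × [bracket] = (1656/π) × 0.754461 = 397.69 W/m².
Ratio Q̄_A / Q̄_B = 464.28 / 397.69 = 1.167.

Q̄_A / Q̄_B ≈ 1.17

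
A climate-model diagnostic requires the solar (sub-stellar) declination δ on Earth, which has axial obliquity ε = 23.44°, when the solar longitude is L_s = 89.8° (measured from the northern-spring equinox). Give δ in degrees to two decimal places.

δ = +23.44°

sin δ = sin ε · sin L_s = sin 23.44° × sin 89.8° = 0.397786.
δ = arcsin(0.397786) = +23.44°.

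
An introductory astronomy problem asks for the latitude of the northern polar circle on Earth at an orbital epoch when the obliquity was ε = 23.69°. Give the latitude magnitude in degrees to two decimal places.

66.31°

The polar circle is the lowest latitude that experiences at least one full rotation of continuous daylight at the northern-summer solstice; it lies at |ϕ| = 90° − ε = 90° − 23.69° = 66.31°.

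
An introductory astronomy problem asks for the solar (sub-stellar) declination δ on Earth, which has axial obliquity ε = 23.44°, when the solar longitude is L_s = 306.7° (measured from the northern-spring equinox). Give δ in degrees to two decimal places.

sin δ = sin ε · sin L_s = sin 23.44° × sin 306.7° = -0.318937.
δ = arcsin(-0.318937) = -18.60°.

δ = -18.60°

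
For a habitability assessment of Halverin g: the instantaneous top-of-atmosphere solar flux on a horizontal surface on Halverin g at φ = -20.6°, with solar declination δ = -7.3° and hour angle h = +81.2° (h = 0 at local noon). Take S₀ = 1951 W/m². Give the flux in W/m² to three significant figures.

cos θ_z = sin φ sin δ + cos φ cos δ cos h = 0.044707 + 0.142043 = 0.186750.
Flux = S₀ · cos θ_z = 1951 × 0.186750 = 364.3 W/m².

364 W/m²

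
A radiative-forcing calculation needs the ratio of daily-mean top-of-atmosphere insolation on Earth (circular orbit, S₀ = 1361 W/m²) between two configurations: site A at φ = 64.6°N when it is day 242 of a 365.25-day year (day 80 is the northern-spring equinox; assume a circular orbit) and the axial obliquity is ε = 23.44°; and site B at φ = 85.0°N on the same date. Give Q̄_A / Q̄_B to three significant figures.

Q̄_A / Q̄_B ≈ 1.48

— Configuration A (φ=+64.6°):
Solar longitude: λ_s = 360° × (242 − 80)/365.25 = 159.671°.
sin δ = sin 23.44° × sin 159.671° = 0.13819, so δ = +7.943°.
cos H₀ = −tan(+64.6°) tan(+7.943°) = -0.2939, H₀ = 1.8691 rad.
Bracket: H₀ sin φ sin δ + cos φ cos δ sin H₀ = 1.8691×0.90334×0.13819 + 0.42894×0.99041×0.95585 = 0.233325 + 0.406070 = 0.639395.
Q̄ = (S₀/π) × [bracket] = (1361/π) × 0.639395 = 277.00 W/m².
— Configuration B (φ=+85.0°):
cos H₀ = −tan(+85.0°) tan(+7.943°) = -1.5949 ≤ −1 ⇒ polar day, H₀ = π.
Bracket: H₀ sin φ sin δ + cos φ cos δ sin H₀ = 3.1416×0.99619×0.13819 + 0.08716×0.99041×0.00000 = 0.432484 + 0.000000 = 0.432484.
Q̄ = (S₀/π) × [bracket] = (1361/π) × 0.432484 = 187.36 W/m².
Ratio Q̄_A / Q̄_B = 277.00 / 187.36 = 1.478.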